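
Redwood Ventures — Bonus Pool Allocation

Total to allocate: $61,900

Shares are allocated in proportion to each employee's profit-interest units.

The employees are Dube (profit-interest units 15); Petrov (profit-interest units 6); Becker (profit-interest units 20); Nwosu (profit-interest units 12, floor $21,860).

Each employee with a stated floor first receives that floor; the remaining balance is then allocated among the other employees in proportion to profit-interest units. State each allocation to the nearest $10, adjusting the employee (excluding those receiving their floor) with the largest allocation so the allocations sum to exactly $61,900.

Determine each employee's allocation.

Minimums first: Nwosu $21,860. Residual $40,040.
Residual split over remaining profit-interest units 41: Dube 14,648.78 → $14,650; Petrov 5,859.51 → $5,860; Becker 19,531.71 → $19,530.

Dube: $14,650; Petrov: $5,860; Becker: $19,530; Nwosu: $21,860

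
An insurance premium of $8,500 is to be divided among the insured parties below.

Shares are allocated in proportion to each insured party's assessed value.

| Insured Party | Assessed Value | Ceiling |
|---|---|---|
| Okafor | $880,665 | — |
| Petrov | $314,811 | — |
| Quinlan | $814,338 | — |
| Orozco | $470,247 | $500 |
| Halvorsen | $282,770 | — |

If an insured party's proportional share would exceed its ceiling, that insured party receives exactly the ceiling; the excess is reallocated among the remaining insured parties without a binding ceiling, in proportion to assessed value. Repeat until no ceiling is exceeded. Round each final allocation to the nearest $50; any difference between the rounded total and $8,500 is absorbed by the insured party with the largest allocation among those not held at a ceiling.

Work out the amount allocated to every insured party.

Assessed value total: 2,762,831.
Pro-rata shares before constraints: Okafor 2,709.41; Petrov 968.53; Quinlan 2,505.36; Orozco 1,446.74; Halvorsen 869.96.
Held at cap: Orozco ($500); remaining pool $8,000 reallocated over remaining assessed value 2,292,584.
Remaining shares: Okafor 3,073.09 → $3,050; Petrov 1,098.54 → $1,100; Quinlan 2,841.64 → $2,850; Halvorsen 986.73 → $1,000.

Okafor: $3,050 · Petrov: $1,100 · Quinlan: $2,850 · Orozco: $500 · Halvorsen: $1,000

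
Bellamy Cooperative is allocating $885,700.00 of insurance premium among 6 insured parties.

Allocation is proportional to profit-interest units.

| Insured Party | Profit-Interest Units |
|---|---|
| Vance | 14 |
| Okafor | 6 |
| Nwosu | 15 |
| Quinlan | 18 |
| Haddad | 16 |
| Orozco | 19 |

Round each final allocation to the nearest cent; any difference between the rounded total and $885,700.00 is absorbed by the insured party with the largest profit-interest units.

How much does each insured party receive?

Vance: $140,906.82 | Okafor: $60,388.64 | Nwosu: $150,971.59 | Quinlan: $181,165.91 | Haddad: $161,036.36 | Orozco: $191,230.68

Combined profit-interest units = 14 + 6 + 15 + 18 + 16 + 19 = 88.
Unrounded shares: Vance 140,906.8182; Okafor 60,388.6364; Nwosu 150,971.5909; Quinlan 181,165.9091; Haddad 161,036.3636; Orozco 191,230.6818.
After rounding (cent): Vance $140,906.82; Okafor $60,388.64; Nwosu $150,971.59; Quinlan $181,165.91; Haddad $161,036.36; Orozco $191,230.68. Sum = $885,700.00.
No rounding difference to absorb.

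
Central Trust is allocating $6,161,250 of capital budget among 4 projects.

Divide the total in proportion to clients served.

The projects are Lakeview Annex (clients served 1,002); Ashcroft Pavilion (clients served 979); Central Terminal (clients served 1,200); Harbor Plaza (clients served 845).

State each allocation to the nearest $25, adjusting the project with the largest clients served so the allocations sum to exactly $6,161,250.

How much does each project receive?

Lakeview Annex: $1,533,425 | Ashcroft Pavilion: $1,498,225 | Central Terminal: $1,836,450 | Harbor Plaza: $1,293,150

Clients served total: 1,002 + 979 + 1,200 + 845 = 4,026.
Pro-rata amounts: Lakeview Annex 1,533,425.86; Ashcroft Pavilion 1,498,227.46; Central Terminal 1,836,438.15; Harbor Plaza 1,293,158.53.
Rounded to nearest $25: Lakeview Annex $1,533,425; Ashcroft Pavilion $1,498,225; Central Terminal $1,836,450; Harbor Plaza $1,293,150. Sum = $6,161,250.
No rounding difference to absorb.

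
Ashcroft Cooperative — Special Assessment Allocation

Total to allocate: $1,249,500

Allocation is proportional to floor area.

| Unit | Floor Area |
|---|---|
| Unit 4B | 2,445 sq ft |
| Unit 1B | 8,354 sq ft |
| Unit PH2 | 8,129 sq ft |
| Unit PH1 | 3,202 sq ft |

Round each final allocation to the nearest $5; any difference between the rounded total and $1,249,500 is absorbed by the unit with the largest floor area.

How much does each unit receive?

Unit 4B: $138,050; Unit 1B: $471,680; Unit PH2: $458,980; Unit PH1: $180,790

Combined floor area = 2,445 + 8,354 + 8,129 + 3,202 = 22,130.
Proportional shares: Unit 4B 138,049.14; Unit 1B 471,682.02; Unit PH2 458,978.11; Unit PH1 180,790.74.
After rounding ($5): Unit 4B $138,050; Unit 1B $471,680; Unit PH2 $458,980; Unit PH1 $180,790. Sum = $1,249,500.
Sum already equals the total — no adjustment.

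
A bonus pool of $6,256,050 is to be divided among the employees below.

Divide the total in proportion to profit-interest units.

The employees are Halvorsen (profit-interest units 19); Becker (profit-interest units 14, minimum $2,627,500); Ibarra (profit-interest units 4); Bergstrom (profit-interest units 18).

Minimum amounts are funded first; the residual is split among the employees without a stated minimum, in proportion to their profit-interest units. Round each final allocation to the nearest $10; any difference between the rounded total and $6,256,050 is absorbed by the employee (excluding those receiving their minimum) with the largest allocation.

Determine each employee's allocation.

Fund the minimums — Becker $2,627,500. Balance $3,628,550.
Balance split over remaining profit-interest units 41: Halvorsen 1,681,523.17 → $1,681,520; Ibarra 354,004.88 → $354,000; Bergstrom 1,593,021.95 → $1,593,020.
Rounding difference +$10 applied to Halvorsen → $1,681,530.

Halvorsen: $1,681,530 · Becker: $2,627,500 · Ibarra: $354,000 · Bergstrom: $1,593,020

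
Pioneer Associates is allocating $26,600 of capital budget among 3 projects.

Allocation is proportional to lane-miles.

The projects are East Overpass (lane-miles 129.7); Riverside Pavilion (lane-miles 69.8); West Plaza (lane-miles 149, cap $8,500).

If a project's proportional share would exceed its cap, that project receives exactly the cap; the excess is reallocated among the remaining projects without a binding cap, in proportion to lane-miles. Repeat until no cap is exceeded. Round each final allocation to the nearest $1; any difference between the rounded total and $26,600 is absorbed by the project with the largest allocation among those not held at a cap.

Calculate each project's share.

East Overpass: $11,767 | Riverside Pavilion: $6,333 | West Plaza: $8,500

Lane-miles total: 348.5.
Unconstrained shares: East Overpass 9,899.63; Riverside Pavilion 5,327.63; West Plaza 11,372.74.
Capped: West Plaza ($8,500); balance $18,100 reallocated over remaining lane-miles 199.5.
Shares after redistribution: East Overpass 11,767.27 → $11,767; Riverside Pavilion 6,332.73 → $6,333.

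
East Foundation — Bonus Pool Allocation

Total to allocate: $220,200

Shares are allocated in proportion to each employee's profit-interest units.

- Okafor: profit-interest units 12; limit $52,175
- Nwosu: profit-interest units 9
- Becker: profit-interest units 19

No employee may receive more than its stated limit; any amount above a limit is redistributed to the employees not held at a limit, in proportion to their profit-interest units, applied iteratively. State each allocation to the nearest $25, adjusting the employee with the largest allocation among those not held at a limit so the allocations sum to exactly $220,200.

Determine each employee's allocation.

Okafor: $52,175 | Nwosu: $54,000 | Becker: $114,025

Profit-interest units total: 40.
Proportional shares (ignoring caps): Okafor 66,060.00; Nwosu 49,545.00; Becker 104,595.00.
Capped: Okafor ($52,175); balance $168,025 reallocated over remaining profit-interest units 28.
Redistributed shares: Nwosu 54,008.04 → $54,000; Becker 114,016.96 → $114,025.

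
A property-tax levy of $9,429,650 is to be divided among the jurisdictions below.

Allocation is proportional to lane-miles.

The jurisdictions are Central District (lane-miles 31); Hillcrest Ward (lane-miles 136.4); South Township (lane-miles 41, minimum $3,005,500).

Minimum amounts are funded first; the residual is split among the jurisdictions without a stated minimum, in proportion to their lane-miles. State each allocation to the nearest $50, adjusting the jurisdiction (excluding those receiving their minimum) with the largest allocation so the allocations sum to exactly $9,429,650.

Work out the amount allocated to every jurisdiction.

Guaranteed amounts: South Township $3,005,500. Remaining pool $6,424,150.
Remaining pool split over remaining lane-miles 167.4: Central District 1,189,657.41 → $1,189,650; Hillcrest Ward 5,234,492.59 → $5,234,500.

Central District: $1,189,650; Hillcrest Ward: $5,234,500; South Township: $3,005,500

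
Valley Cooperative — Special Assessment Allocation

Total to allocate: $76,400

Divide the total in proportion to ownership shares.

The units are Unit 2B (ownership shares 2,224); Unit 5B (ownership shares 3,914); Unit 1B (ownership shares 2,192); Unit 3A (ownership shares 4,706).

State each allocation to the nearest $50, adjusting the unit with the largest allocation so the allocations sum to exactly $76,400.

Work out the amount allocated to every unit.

Unit 2B: $13,050 | Unit 5B: $22,950 | Unit 1B: $12,850 | Unit 3A: $27,550

Sum of ownership shares: 13,036.
Pro-rata amounts: Unit 2B 2,224/13,036 × $76,400 = 13,034.18; Unit 5B 3,914/13,036 × $76,400 = 22,938.75; Unit 1B 2,192/13,036 × $76,400 = 12,846.64; Unit 3A 4,706/13,036 × $76,400 = 27,580.42.
Rounded to nearest $50: Unit 2B $13,050; Unit 5B $22,950; Unit 1B $12,850; Unit 3A $27,600. Sum = $76,450.
Difference $76,400 − $76,450 = −$50 applied to largest allocation (Unit 3A): Unit 3A becomes $27,550.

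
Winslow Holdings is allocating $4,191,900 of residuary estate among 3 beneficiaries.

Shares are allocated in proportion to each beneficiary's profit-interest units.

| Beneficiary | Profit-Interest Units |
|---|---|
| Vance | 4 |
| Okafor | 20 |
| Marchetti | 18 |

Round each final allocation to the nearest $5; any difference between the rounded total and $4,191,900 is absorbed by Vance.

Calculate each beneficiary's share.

Total profit-interest units = 42.
Raw shares: Vance 4/42 × $4,191,900 = 399,228.57; Okafor 20/42 × $4,191,900 = 1,996,142.86; Marchetti 18/42 × $4,191,900 = 1,796,528.57.
After rounding ($5): Vance $399,230; Okafor $1,996,145; Marchetti $1,796,530. Sum = $4,191,905.
Difference $4,191,900 − $4,191,905 = −$5 applied to Vance: Vance becomes $399,225.

Vance: $399,225 · Okafor: $1,996,145 · Marchetti: $1,796,530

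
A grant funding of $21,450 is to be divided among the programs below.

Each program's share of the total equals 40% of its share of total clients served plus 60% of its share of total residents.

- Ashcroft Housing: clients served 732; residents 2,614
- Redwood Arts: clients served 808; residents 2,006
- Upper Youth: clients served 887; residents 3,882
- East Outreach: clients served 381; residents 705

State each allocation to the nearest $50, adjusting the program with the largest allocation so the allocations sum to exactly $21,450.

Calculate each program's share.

Clients served total 2,808; residents total 9,207.
Blended shares (40% clients served + 60% residents): Ashcroft Housing 0.2746; Redwood Arts 0.2458; Upper Youth 0.3793; East Outreach 0.1002.
Unrounded shares: Ashcroft Housing 5,890.65; Redwood Arts 5,272.97; Upper Youth 8,136.73; East Outreach 2,149.65.
At nearest $50: Ashcroft Housing $5,900; Redwood Arts $5,250; Upper Youth $8,150; East Outreach $2,150. Sum = $21,450.
Sum already equals the total — no adjustment.

Ashcroft Housing: $5,900 · Redwood Arts: $5,250 · Upper Youth: $8,150 · East Outreach: $2,150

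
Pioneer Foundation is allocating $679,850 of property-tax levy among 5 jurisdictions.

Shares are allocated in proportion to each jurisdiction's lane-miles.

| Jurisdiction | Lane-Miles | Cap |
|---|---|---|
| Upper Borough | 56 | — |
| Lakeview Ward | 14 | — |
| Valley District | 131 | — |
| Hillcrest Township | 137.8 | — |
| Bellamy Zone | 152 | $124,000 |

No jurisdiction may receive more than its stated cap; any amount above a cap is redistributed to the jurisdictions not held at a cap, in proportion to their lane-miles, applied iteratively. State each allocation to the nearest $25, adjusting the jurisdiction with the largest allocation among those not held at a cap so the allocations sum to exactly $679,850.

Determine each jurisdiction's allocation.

Total lane-miles = 490.8.
Proportional shares (ignoring caps): Upper Borough 77,570.50; Lakeview Ward 19,392.62; Valley District 181,459.56; Hillcrest Township 190,878.83; Bellamy Zone 210,548.49.
Cap binds for Bellamy Zone ($124,000); residual $555,850 reallocated over remaining lane-miles 338.8.
Redistributed shares: Upper Borough 91,876.03 → $91,875; Lakeview Ward 22,969.01 → $22,975; Valley District 214,924.29 → $214,925; Hillcrest Township 226,080.67 → $226,075.

Upper Borough: $91,875 · Lakeview Ward: $22,975 · Valley District: $214,925 · Hillcrest Township: $226,075 · Bellamy Zone: $124,000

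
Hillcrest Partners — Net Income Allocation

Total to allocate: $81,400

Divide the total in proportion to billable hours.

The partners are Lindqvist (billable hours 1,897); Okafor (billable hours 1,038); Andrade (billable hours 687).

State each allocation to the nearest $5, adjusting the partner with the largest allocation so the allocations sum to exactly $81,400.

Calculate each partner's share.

Lindqvist: $42,630; Okafor: $23,330; Andrade: $15,440

Combined billable hours = 3,622.
Pro-rata amounts: Lindqvist 1,897/3,622 × $81,400 = 42,632.74; Okafor 1,038/3,622 × $81,400 = 23,327.77; Andrade 687/3,622 × $81,400 = 15,439.48.
After rounding ($5): Lindqvist $42,635; Okafor $23,330; Andrade $15,440. Sum = $81,405.
Difference $81,400 − $81,405 = −$5 applied to largest allocation (Lindqvist): Lindqvist becomes $42,630.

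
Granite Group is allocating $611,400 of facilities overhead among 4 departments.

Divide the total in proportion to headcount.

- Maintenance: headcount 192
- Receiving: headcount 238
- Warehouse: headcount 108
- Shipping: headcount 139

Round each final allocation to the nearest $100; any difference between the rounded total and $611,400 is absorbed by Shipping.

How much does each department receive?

Combined headcount = 677.
Unrounded shares: Maintenance 192/677 × $611,400 = 173,395.57; Receiving 238/677 × $611,400 = 214,938.26; Warehouse 108/677 × $611,400 = 97,535.01; Shipping 139/677 × $611,400 = 125,531.17.
After rounding ($100): Maintenance $173,400; Receiving $214,900; Warehouse $97,500; Shipping $125,500. Sum = $611,300.
Difference $611,400 − $611,300 = +$100 applied to Shipping: Shipping becomes $125,600.

Maintenance: $173,400 · Receiving: $214,900 · Warehouse: $97,500 · Shipping: $125,600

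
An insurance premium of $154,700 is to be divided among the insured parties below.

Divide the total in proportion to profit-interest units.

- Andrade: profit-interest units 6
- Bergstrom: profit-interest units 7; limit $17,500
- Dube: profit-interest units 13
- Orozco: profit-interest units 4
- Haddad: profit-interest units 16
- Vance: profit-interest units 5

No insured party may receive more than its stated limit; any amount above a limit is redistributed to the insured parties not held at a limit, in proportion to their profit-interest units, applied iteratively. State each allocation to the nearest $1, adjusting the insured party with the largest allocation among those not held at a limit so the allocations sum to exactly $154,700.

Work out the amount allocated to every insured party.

Total profit-interest units = 51.
Pro-rata shares before constraints: Andrade 18,200.00; Bergstrom 21,233.33; Dube 39,433.33; Orozco 12,133.33; Haddad 48,533.33; Vance 15,166.67.
Capped: Bergstrom ($17,500); remaining pool $137,200 reallocated over remaining profit-interest units 44.
Remaining shares: Andrade 18,709.09 → $18,709; Dube 40,536.36 → $40,536; Orozco 12,472.73 → $12,473; Haddad 49,890.91 → $49,891; Vance 15,590.91 → $15,591.

Andrade: $18,709; Bergstrom: $17,500; Dube: $40,536; Orozco: $12,473; Haddad: $49,891; Vance: $15,591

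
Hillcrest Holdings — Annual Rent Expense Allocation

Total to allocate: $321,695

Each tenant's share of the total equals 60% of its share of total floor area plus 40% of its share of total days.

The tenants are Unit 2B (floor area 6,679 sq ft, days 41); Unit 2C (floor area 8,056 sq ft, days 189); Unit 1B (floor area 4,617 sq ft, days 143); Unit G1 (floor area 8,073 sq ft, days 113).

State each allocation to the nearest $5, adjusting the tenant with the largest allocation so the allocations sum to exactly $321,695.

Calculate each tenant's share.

Unit 2B: $57,860; Unit 2C: $106,745; Unit 1B: $70,355; Unit G1: $86,735

Floor area total 27,425; days total 486.
Combined weights (60% floor area + 40% days): Unit 2B 0.1799; Unit 2C 0.3318; Unit 1B 0.2187; Unit G1 0.2696.
Unrounded shares: Unit 2B 57,862.32; Unit 2C 106,739.53; Unit 1B 70,356.47; Unit G1 86,736.69.
After rounding ($5): Unit 2B $57,860; Unit 2C $106,740; Unit 1B $70,355; Unit G1 $86,735. Sum = $321,690.
Difference $321,695 − $321,690 = +$5 applied to largest allocation (Unit 2C): Unit 2C becomes $106,745.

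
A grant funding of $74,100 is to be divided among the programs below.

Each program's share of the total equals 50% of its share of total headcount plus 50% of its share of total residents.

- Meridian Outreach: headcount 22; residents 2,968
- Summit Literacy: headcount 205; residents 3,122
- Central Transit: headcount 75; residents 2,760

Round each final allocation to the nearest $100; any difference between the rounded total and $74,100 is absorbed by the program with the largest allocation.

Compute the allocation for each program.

Headcount total 302; residents total 8,850.
Blended shares (50% headcount + 50% residents): Meridian Outreach 0.2041; Summit Literacy 0.5158; Central Transit 0.2801.
Unrounded shares: Meridian Outreach 15,124.36; Summit Literacy 38,219.90; Central Transit 20,755.74.
Rounded to nearest $100: Meridian Outreach $15,100; Summit Literacy $38,200; Central Transit $20,800. Sum = $74,100.
Rounded total matches; no reconciliation needed.

Meridian Outreach: $15,100 | Summit Literacy: $38,200 | Central Transit: $20,800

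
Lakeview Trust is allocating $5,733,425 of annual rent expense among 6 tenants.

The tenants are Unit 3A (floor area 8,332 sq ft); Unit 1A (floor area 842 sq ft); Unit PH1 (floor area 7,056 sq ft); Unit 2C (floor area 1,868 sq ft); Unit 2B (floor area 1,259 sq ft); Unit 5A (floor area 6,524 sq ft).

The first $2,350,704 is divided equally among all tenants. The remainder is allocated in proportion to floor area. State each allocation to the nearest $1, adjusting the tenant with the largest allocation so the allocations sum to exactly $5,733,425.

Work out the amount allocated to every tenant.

$2,350,704 shared equally gives $391,784 per tenant.
Remainder $3,382,721 by floor area (total 25,881): Unit 3A 1,089,016.32 → $1,089,016; Unit 1A 110,051.82 → $110,052; Unit PH1 922,239.46 → $922,239; Unit 2C 244,152.96 → $244,153; Unit 2B 164,554.91 → $164,555; Unit 5A 852,705.53 → $852,706.
Totals: Unit 3A $391,784 + $1,089,016 = $1,480,800; Unit 1A $391,784 + $110,052 = $501,836; Unit PH1 $391,784 + $922,239 = $1,314,023; Unit 2C $391,784 + $244,153 = $635,937; Unit 2B $391,784 + $164,555 = $556,339; Unit 5A $391,784 + $852,706 = $1,244,490.

Unit 3A: $1,480,800 | Unit 1A: $501,836 | Unit PH1: $1,314,023 | Unit 2C: $635,937 | Unit 2B: $556,339 | Unit 5A: $1,244,490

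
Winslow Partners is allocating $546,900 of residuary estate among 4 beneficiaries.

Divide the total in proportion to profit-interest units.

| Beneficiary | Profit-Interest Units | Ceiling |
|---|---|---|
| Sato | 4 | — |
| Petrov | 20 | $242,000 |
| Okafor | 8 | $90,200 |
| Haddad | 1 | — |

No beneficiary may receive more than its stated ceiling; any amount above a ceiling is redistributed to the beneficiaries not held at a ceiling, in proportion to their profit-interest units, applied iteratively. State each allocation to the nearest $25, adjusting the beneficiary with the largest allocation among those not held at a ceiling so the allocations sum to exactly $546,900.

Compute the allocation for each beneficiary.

Total profit-interest units = 33.
Pro-rata shares before constraints: Sato 66,290.91; Petrov 331,454.55; Okafor 132,581.82; Haddad 16,572.73.
Capped: Petrov ($242,000), Okafor ($90,200); remaining pool $214,700 reallocated over remaining profit-interest units 5.
Remaining shares: Sato 171,760.00 → $171,750; Haddad 42,940.00 → $42,950.

Sato: $171,750 · Petrov: $242,000 · Okafor: $90,200 · Haddad: $42,950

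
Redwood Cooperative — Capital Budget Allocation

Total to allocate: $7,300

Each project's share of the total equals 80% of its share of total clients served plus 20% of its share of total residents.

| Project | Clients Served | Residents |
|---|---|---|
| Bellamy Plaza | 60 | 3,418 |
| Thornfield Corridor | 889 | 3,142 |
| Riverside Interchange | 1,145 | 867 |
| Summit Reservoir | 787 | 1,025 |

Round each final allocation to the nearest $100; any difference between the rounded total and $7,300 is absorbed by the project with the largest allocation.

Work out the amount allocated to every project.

Totals — clients served 2,881, residents 8,452.
Composite weights (80% clients served + 20% residents): Bellamy Plaza 0.0975; Thornfield Corridor 0.3212; Riverside Interchange 0.3385; Summit Reservoir 0.2428.
Raw shares: Bellamy Plaza 712.05; Thornfield Corridor 2,344.82; Riverside Interchange 2,470.77; Summit Reservoir 1,772.37.
Rounded to nearest $100: Bellamy Plaza $700; Thornfield Corridor $2,300; Riverside Interchange $2,500; Summit Reservoir $1,800. Sum = $7,300.
Rounded total matches; no reconciliation needed.

Bellamy Plaza: $700 · Thornfield Corridor: $2,300 · Riverside Interchange: $2,500 · Summit Reservoir: $1,800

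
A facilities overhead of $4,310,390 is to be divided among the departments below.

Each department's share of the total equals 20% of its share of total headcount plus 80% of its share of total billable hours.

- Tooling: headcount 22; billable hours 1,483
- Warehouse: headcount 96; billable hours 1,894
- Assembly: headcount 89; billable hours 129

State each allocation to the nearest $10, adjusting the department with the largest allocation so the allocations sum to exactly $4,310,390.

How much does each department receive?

Headcount total 207; billable hours total 3,506.
Combined weights (20% headcount + 80% billable hours): Tooling 0.3596; Warehouse 0.5249; Assembly 0.1154.
Pro-rata amounts: Tooling 1,550,220.42; Warehouse 2,262,640.26; Assembly 497,529.32.
At nearest $10: Tooling $1,550,220; Warehouse $2,262,640; Assembly $497,530. Sum = $4,310,390.
Sum already equals the total — no adjustment.

Tooling: $1,550,220 | Warehouse: $2,262,640 | Assembly: $497,530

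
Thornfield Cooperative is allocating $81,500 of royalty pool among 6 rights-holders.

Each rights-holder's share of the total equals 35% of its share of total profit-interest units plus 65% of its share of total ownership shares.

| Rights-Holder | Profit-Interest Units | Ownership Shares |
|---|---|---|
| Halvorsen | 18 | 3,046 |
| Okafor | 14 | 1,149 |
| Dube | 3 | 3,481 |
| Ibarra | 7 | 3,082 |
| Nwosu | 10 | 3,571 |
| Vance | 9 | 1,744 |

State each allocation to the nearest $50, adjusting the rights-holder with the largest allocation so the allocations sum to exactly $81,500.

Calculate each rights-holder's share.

Totals — profit-interest units 61, ownership shares 16,073.
Composite weights (35% profit-interest units + 65% ownership shares): Halvorsen 0.2265; Okafor 0.1268; Dube 0.1580; Ibarra 0.1648; Nwosu 0.2018; Vance 0.1222.
Raw shares: Halvorsen 18,456.52; Okafor 10,333.71; Dube 12,875.90; Ibarra 13,431.32; Nwosu 16,445.89; Vance 9,956.66.
Rounded to nearest $50: Halvorsen $18,450; Okafor $10,350; Dube $12,900; Ibarra $13,450; Nwosu $16,450; Vance $9,950. Sum = $81,550.
Difference $81,500 − $81,550 = −$50 applied to largest allocation (Halvorsen): Halvorsen becomes $18,400.

Halvorsen: $18,400; Okafor: $10,350; Dube: $12,900; Ibarra: $13,450; Nwosu: $16,450; Vance: $9,950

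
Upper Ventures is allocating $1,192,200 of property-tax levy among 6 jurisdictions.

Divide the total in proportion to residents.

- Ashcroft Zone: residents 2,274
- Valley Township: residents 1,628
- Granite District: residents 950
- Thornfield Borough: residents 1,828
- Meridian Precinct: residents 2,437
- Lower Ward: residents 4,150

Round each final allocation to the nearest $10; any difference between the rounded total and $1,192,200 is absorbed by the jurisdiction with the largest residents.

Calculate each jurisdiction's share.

Ashcroft Zone: $204,350 · Valley Township: $146,300 · Granite District: $85,370 · Thornfield Borough: $164,270 · Meridian Precinct: $218,990 · Lower Ward: $372,920

Sum of residents: 2,274 + 1,628 + 950 + 1,828 + 2,437 + 4,150 = 13,267.
Pro-rata amounts: Ashcroft Zone 204,346.33; Valley Township 146,295.44; Granite District 85,368.96; Thornfield Borough 164,267.85; Meridian Precinct 218,993.85; Lower Ward 372,927.56.
Rounded to nearest $10: Ashcroft Zone $204,350; Valley Township $146,300; Granite District $85,370; Thornfield Borough $164,270; Meridian Precinct $218,990; Lower Ward $372,930. Sum = $1,192,210.
Difference $1,192,200 − $1,192,210 = −$10 applied to largest residents (Lower Ward): Lower Ward becomes $372,920.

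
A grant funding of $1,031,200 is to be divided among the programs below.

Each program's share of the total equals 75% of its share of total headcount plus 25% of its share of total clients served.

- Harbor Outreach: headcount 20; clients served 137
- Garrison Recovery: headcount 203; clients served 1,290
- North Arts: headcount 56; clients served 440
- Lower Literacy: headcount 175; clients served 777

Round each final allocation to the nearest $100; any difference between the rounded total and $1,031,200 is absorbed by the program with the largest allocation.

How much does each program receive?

Totals — headcount 454, clients served 2,644.
Combined weights (75% headcount + 25% clients served): Harbor Outreach 0.0460; Garrison Recovery 0.4573; North Arts 0.1341; Lower Literacy 0.3626.
Pro-rata amounts: Harbor Outreach 47,428.50; Garrison Recovery 471,595.30; North Arts 138,299.02; Lower Literacy 373,877.18.
At nearest $100: Harbor Outreach $47,400; Garrison Recovery $471,600; North Arts $138,300; Lower Literacy $373,900. Sum = $1,031,200.
No rounding difference to absorb.

Harbor Outreach: $47,400 | Garrison Recovery: $471,600 | North Arts: $138,300 | Lower Literacy: $373,900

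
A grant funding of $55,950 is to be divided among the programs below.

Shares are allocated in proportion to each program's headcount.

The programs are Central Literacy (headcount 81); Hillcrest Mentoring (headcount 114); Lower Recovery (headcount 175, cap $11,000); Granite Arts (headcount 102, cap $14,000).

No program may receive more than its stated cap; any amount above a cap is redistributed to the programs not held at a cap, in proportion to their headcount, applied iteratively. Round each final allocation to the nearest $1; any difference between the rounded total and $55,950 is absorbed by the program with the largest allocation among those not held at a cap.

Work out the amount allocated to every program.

Sum of headcount: 472.
Pro-rata shares before constraints: Central Literacy 9,601.59; Hillcrest Mentoring 13,513.35; Lower Recovery 20,744.17; Granite Arts 12,090.89.
Held at cap: Lower Recovery ($11,000); balance $44,950 reallocated over remaining headcount 297.
Held at cap: Granite Arts ($14,000); balance $30,950 reallocated over remaining headcount 195.
Redistributed shares: Central Literacy 12,856.15 → $12,856; Hillcrest Mentoring 18,093.85 → $18,094.

Central Literacy: $12,856; Hillcrest Mentoring: $18,094; Lower Recovery: $11,000; Granite Arts: $14,000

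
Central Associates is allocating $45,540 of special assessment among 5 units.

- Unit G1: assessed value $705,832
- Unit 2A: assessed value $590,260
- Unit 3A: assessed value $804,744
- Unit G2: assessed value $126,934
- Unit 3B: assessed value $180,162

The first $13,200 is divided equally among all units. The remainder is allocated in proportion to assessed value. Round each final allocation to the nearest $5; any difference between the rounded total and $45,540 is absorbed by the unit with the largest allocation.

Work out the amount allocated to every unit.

Unit G1: $12,120 · Unit 2A: $10,570 · Unit 3A: $13,445 · Unit G2: $4,345 · Unit 3B: $5,060

Equal tier: $13,200 ÷ 5 = $2,640 apiece.
Remainder $32,340 by assessed value (total 2,407,932): Unit G1 9,479.76 → $9,480; Unit 2A 7,927.55 → $7,930; Unit 3A 10,808.20 → $10,810; Unit G2 1,704.80 → $1,705; Unit 3B 2,419.69 → $2,420.
Rounding difference −$5 on remainder applied to Unit 3A.
Totals: Unit G1 $2,640 + $9,480 = $12,120; Unit 2A $2,640 + $7,930 = $10,570; Unit 3A $2,640 + $10,805 = $13,445; Unit G2 $2,640 + $1,705 = $4,345; Unit 3B $2,640 + $2,420 = $5,060.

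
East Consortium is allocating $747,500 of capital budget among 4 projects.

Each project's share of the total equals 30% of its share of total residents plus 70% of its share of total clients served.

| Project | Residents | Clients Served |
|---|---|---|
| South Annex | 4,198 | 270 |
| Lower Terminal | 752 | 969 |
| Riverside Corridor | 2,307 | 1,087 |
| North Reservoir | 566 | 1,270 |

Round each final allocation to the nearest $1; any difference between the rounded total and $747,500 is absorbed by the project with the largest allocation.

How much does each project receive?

Residents total 7,823; clients served total 3,596.
Combined weights (30% residents + 70% clients served): South Annex 0.2135; Lower Terminal 0.2175; Riverside Corridor 0.3001; North Reservoir 0.2689.
Unrounded shares: South Annex 159,625.06; Lower Terminal 162,554.56; Riverside Corridor 224,299.42; North Reservoir 201,020.96.
At nearest $1: South Annex $159,625; Lower Terminal $162,555; Riverside Corridor $224,299; North Reservoir $201,021. Sum = $747,500.
Sum already equals the total — no adjustment.

South Annex: $159,625 | Lower Terminal: $162,555 | Riverside Corridor: $224,299 | North Reservoir: $201,021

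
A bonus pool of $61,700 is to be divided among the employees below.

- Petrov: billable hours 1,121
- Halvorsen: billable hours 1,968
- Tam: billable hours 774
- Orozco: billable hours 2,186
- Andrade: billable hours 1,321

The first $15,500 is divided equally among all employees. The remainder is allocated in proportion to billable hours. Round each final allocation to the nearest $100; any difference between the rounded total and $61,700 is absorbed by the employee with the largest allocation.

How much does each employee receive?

Petrov: $10,100 · Halvorsen: $15,400 · Tam: $8,000 · Orozco: $16,800 · Andrade: $11,400

Equal tier: $15,500 ÷ 5 = $3,100 apiece.
Remainder $46,200 by billable hours (total 7,370): Petrov 7,027.16 → $7,000; Halvorsen 12,336.72 → $12,300; Tam 4,851.94 → $4,900; Orozco 13,703.28 → $13,700; Andrade 8,280.90 → $8,300.
Totals: Petrov $3,100 + $7,000 = $10,100; Halvorsen $3,100 + $12,300 = $15,400; Tam $3,100 + $4,900 = $8,000; Orozco $3,100 + $13,700 = $16,800; Andrade $3,100 + $8,300 = $11,400.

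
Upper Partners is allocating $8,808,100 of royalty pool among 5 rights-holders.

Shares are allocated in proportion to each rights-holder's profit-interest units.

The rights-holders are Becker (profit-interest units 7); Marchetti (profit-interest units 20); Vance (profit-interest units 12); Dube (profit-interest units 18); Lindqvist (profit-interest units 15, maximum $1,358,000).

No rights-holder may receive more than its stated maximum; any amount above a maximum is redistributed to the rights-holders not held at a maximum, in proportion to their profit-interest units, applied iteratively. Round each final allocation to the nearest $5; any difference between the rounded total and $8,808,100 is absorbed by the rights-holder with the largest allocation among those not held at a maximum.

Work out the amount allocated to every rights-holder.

Becker: $914,925 · Marchetti: $2,614,070 · Vance: $1,568,440 · Dube: $2,352,665 · Lindqvist: $1,358,000

Combined profit-interest units = 72.
Unconstrained shares: Becker 856,343.06; Marchetti 2,446,694.44; Vance 1,468,016.67; Dube 2,202,025.00; Lindqvist 1,835,020.83.
Capped: Lindqvist ($1,358,000); remaining pool $7,450,100 reallocated over remaining profit-interest units 57.
Remaining shares: Becker 914,924.56 → $914,925; Marchetti 2,614,070.18 → $2,614,070; Vance 1,568,442.11 → $1,568,440; Dube 2,352,663.16 → $2,352,665.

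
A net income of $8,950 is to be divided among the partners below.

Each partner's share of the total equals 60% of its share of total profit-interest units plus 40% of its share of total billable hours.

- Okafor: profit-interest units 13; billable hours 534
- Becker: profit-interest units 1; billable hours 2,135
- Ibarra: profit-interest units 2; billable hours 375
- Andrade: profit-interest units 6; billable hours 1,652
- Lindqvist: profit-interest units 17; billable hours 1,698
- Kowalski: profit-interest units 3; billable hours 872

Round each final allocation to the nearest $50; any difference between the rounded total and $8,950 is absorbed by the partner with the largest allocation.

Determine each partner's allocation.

Profit-interest units total 42; billable hours total 7,266.
Combined weights (60% profit-interest units + 40% billable hours): Okafor 0.2151; Becker 0.1318; Ibarra 0.0492; Andrade 0.1767; Lindqvist 0.3363; Kowalski 0.0909.
Proportional shares: Okafor 1,925.25; Becker 1,179.78; Ibarra 440.48; Andrade 1,581.09; Lindqvist 3,010.19; Kowalski 813.21.
At nearest $50: Okafor $1,950; Becker $1,200; Ibarra $450; Andrade $1,600; Lindqvist $3,000; Kowalski $800. Sum = $9,000.
Difference $8,950 − $9,000 = −$50 applied to largest allocation (Lindqvist): Lindqvist becomes $2,950.

Okafor: $1,950 | Becker: $1,200 | Ibarra: $450 | Andrade: $1,600 | Lindqvist: $2,950 | Kowalski: $800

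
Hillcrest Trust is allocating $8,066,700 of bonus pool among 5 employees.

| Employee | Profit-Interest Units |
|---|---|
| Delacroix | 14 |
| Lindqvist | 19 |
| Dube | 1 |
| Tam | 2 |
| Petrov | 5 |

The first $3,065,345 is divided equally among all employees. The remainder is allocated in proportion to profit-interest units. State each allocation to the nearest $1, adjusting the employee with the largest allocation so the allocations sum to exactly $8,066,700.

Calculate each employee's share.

Delacroix: $2,320,849 · Lindqvist: $2,930,770 · Dube: $735,053 · Tam: $857,038 · Petrov: $1,222,990

Equal tier: $3,065,345 ÷ 5 = $613,069 apiece.
Remainder $5,001,355 by profit-interest units (total 41): Delacroix 1,707,779.76 → $1,707,780; Lindqvist 2,317,701.10 → $2,317,701; Dube 121,984.27 → $121,984; Tam 243,968.54 → $243,969; Petrov 609,921.34 → $609,921.
Totals: Delacroix $613,069 + $1,707,780 = $2,320,849; Lindqvist $613,069 + $2,317,701 = $2,930,770; Dube $613,069 + $121,984 = $735,053; Tam $613,069 + $243,969 = $857,038; Petrov $613,069 + $609,921 = $1,222,990.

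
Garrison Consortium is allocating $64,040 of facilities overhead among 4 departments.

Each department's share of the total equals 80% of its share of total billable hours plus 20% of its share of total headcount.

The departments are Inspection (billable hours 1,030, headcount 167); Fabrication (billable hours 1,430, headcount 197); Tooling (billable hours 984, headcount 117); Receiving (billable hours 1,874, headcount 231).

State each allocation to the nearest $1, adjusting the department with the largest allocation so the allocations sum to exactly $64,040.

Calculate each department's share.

Totals — billable hours 5,318, headcount 712.
Combined weights (80% billable hours + 20% headcount): Inspection 0.2019; Fabrication 0.2705; Tooling 0.1809; Receiving 0.3468.
Pro-rata amounts: Inspection 12,926.83; Fabrication 17,319.97; Tooling 11,584.24; Receiving 22,208.95.
At nearest $1: Inspection $12,927; Fabrication $17,320; Tooling $11,584; Receiving $22,209. Sum = $64,040.
No rounding difference to absorb.

Inspection: $12,927 | Fabrication: $17,320 | Tooling: $11,584 | Receiving: $22,209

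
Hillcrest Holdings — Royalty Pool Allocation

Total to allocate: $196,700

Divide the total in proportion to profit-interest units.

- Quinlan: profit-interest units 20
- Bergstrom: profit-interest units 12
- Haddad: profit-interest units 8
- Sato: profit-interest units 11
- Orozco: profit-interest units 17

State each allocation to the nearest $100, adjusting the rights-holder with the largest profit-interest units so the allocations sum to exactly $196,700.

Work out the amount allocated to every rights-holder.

Quinlan: $57,900 · Bergstrom: $34,700 · Haddad: $23,100 · Sato: $31,800 · Orozco: $49,200

Total profit-interest units = 20 + 12 + 8 + 11 + 17 = 68.
Proportional shares: Quinlan 57,852.94; Bergstrom 34,711.76; Haddad 23,141.18; Sato 31,819.12; Orozco 49,175.00.
After rounding ($100): Quinlan $57,900; Bergstrom $34,700; Haddad $23,100; Sato $31,800; Orozco $49,200. Sum = $196,700.
No rounding difference to absorb.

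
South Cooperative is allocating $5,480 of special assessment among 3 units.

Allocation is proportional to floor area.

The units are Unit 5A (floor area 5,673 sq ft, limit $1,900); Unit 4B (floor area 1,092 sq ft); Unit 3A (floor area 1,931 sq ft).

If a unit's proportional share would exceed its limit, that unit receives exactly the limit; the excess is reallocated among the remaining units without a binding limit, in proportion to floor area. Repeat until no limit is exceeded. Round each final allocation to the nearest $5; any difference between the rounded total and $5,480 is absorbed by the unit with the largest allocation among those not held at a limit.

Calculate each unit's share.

Sum of floor area: 8,696.
Proportional shares (ignoring caps): Unit 5A 3,574.98; Unit 4B 688.15; Unit 3A 1,216.87.
Held at cap: Unit 5A ($1,900); residual $3,580 reallocated over remaining floor area 3,023.
Shares after redistribution: Unit 4B 1,293.21 → $1,295; Unit 3A 2,286.79 → $2,285.

Unit 5A: $1,900; Unit 4B: $1,295; Unit 3A: $2,285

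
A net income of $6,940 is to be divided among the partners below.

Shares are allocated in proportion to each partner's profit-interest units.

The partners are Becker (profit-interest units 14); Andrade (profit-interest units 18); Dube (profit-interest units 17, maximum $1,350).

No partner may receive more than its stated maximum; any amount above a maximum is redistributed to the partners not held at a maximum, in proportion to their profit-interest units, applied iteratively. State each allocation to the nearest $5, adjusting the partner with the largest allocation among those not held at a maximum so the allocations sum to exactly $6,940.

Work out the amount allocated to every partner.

Total profit-interest units = 49.
Unconstrained shares: Becker 1,982.86; Andrade 2,549.39; Dube 2,407.76.
Capped: Dube ($1,350); remaining pool $5,590 reallocated over remaining profit-interest units 32.
Shares after redistribution: Becker 2,445.62 → $2,445; Andrade 3,144.38 → $3,145.

Becker: $2,445 · Andrade: $3,145 · Dube: $1,350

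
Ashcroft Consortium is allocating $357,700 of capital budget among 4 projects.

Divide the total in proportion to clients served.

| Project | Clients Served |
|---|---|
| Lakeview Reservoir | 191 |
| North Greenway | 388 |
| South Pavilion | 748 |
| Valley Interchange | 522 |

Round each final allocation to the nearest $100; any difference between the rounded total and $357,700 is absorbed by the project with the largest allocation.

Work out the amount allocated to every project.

Lakeview Reservoir: $37,000 · North Greenway: $75,100 · South Pavilion: $144,600 · Valley Interchange: $101,000

Total clients served = 1,849.
Pro-rata amounts: Lakeview Reservoir 191/1,849 × $357,700 = 36,950.08; North Greenway 388/1,849 × $357,700 = 75,060.90; South Pavilion 748/1,849 × $357,700 = 144,705.03; Valley Interchange 522/1,849 × $357,700 = 100,983.99.
Rounded to nearest $100: Lakeview Reservoir $37,000; North Greenway $75,100; South Pavilion $144,700; Valley Interchange $101,000. Sum = $357,800.
Difference $357,700 − $357,800 = −$100 applied to largest allocation (South Pavilion): South Pavilion becomes $144,600.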